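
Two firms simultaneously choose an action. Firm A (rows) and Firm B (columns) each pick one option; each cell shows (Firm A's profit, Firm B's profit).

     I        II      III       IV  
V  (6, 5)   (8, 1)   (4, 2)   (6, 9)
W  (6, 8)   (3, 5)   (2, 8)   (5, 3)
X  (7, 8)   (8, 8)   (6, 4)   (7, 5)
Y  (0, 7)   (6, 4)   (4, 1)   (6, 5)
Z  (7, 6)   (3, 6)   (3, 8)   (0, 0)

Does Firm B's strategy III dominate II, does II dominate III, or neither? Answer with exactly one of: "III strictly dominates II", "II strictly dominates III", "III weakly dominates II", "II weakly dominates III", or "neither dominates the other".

neither dominates the other

Compare III to II across each opponent action: V: 2>1, W: 8>5, X: 4<8, Y: 1<4, Z: 8>6.
III does better at V, W, Z but worse at X, Y; neither strategy dominates the other.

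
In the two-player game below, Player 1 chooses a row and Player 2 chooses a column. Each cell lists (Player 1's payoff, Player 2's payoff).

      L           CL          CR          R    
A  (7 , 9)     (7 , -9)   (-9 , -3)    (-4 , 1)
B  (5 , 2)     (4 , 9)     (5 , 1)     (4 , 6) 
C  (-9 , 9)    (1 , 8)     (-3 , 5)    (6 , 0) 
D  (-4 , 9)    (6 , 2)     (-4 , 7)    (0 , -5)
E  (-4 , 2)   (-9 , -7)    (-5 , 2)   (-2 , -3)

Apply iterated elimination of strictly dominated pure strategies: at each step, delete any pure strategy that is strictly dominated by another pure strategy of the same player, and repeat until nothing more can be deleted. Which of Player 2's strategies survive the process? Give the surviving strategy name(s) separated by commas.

Player 1's strategy E is strictly dominated by B (L: 5>-4, CL: 4>-9, CR: 5>-5, R: 4>-2) and is removed.
For Player 2, L strictly dominates CR on the remaining rows (A: 9>-3, B: 2>1, C: 9>5, D: 9>7); eliminate CR.
Among the remaining strategies, none is strictly dominated by another pure strategy of the same player, so the elimination stops.
Surviving strategies — Player 1: {A, B, C, D}; Player 2: {L, CL, R}.

L, CL, R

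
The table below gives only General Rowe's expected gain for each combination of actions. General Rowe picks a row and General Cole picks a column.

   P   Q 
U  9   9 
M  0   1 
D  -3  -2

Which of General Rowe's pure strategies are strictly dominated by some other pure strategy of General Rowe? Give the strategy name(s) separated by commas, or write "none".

M, D

Nothing dominates U: M at P (9>0); D at P (9>-3).
U strictly dominates M — P: 9>0, Q: 9>1.
D is strictly dominated by U (P: 9>-3, Q: 9>-2).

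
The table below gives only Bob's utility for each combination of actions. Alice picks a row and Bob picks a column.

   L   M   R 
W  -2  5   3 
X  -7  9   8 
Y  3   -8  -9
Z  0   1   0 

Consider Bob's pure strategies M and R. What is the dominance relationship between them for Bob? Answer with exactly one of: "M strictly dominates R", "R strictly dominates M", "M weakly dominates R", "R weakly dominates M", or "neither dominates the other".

Compare M to R across every action of Alice: W: 5>3, X: 9>8, Y: -8>-9, Z: 1>0.
M gives a strictly higher payoff against every action of Alice, so M strictly dominates R.

M strictly dominates R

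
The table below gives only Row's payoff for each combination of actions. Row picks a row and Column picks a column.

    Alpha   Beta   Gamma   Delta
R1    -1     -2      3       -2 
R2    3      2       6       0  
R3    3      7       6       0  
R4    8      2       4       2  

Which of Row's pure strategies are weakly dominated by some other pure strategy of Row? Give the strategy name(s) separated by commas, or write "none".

R1, R2

R2 weakly dominates R1 — Alpha: 3>-1, Beta: 2>-2, Gamma: 6>3, Delta: 0>-2.
R2: dominated, since R3 does at least as well everywhere (Alpha: 3=3, Beta: 7>2, Gamma: 6=6, Delta: 0=0).
R3 is not dominated — it holds its own against R1 at Alpha (3>-1); R2 at Beta (7>2); R4 at Beta (7>2).
R4: no other strategy beats it everywhere (R1 at Alpha (8>-1); R2 at Alpha (8>3); R3 at Alpha (8>3)).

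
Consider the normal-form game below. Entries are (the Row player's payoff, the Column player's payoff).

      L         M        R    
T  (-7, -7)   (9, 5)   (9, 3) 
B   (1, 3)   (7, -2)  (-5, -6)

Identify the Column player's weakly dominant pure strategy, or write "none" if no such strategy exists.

none

L fails to dominate M at T (-7<5).
M fails to dominate L at B (-2<3).
R fails to dominate L at B (-6<3).
No single strategy dominates all the others.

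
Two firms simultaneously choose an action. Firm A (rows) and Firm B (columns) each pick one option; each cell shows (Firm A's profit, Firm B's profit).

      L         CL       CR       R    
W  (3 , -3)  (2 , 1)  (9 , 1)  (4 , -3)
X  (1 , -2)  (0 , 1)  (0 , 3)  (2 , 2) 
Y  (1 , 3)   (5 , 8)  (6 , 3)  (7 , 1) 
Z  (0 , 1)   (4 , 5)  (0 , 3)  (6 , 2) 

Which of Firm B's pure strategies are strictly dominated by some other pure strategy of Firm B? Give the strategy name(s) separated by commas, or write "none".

L, R

L: dominated, since CL does at least as well everywhere (W: 1>-3, X: 1>-2, Y: 8>3, Z: 5>1).
CL is not dominated — it holds its own against L at W (1>-3); CR at W (1=1); R at W (1>-3).
Nothing dominates CR: L at W (1>-3); CL at W (1=1); R at W (1>-3).
R: dominated, since CR does at least as well everywhere (W: 1>-3, X: 3>2, Y: 3>1, Z: 3>2).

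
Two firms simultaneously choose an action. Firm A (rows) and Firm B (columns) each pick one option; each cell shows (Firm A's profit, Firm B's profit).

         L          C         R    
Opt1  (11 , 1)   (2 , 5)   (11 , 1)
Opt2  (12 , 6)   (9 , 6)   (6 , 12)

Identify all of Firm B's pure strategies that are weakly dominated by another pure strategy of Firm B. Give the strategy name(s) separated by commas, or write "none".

L

L: dominated, since C does at least as well everywhere (Opt1: 5>1, Opt2: 6=6).
C is not dominated — it holds its own against L at Opt1 (5>1); R at Opt1 (5>1).
R: no other strategy beats it everywhere (L at Opt2 (12>6); C at Opt2 (12>6)).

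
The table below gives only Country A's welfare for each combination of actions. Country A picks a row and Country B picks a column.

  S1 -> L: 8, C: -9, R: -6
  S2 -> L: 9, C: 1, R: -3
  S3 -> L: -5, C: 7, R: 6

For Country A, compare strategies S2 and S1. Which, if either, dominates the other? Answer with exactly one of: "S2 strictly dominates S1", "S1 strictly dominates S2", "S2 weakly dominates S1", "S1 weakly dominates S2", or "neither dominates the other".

S2's payoffs vs S1's, by Country B's action — L: 9>8, C: 1>-9, R: -3>-6.
S2 gives a strictly higher payoff against every action of Country B, so S2 strictly dominates S1.

S2 strictly dominates S1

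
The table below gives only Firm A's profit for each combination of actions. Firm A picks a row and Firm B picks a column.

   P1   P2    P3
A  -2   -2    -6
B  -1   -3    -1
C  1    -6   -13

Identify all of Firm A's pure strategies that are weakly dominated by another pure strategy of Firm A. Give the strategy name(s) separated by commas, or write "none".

none

A is not dominated — it holds its own against B at P2 (-2>-3); C at P2 (-2>-6).
Nothing dominates B: A at P1 (-1>-2); C at P2 (-3>-6).
Nothing dominates C: A at P1 (1>-2); B at P1 (1>-1).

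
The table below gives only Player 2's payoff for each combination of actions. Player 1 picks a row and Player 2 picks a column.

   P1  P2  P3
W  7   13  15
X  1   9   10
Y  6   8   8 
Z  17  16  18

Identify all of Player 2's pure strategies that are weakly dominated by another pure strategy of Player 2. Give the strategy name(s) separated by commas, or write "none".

P1, P2

P1 is weakly dominated by P3 (W: 15>7, X: 10>1, Y: 8>6, Z: 18>17).
P3 weakly dominates P2 — W: 15>13, X: 10>9, Y: 8=8, Z: 18>16.
P3 is not dominated — it holds its own against P1 at W (15>7); P2 at W (15>13).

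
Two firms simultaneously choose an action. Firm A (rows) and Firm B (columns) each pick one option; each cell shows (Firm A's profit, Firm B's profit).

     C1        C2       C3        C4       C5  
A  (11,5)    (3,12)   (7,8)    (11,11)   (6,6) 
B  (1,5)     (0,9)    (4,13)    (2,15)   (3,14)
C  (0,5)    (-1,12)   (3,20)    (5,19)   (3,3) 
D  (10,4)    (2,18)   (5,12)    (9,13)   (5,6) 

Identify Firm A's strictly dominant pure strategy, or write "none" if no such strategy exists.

A vs B: C1: 11>1, C2: 3>0, C3: 7>4, C4: 11>2, C5: 6>3.
A vs C: C1: 11>0, C2: 3>-1, C3: 7>3, C4: 11>5, C5: 6>3.
A vs D: C1: 11>10, C2: 3>2, C3: 7>5, C4: 11>9, C5: 6>5.
A strictly beats every other strategy against every opponent action, so it is strictly dominant.

A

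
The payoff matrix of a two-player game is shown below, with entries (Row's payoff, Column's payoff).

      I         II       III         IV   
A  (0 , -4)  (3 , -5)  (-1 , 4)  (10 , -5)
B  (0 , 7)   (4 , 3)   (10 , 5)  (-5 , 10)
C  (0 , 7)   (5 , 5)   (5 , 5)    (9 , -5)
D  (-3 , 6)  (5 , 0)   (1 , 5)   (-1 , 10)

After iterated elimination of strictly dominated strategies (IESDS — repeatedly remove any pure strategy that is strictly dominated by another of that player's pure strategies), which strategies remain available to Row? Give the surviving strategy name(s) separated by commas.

For Column, I strictly dominates II on the remaining rows (A: -4>-5, B: 7>3, C: 7>5, D: 6>0); eliminate II.
Row's strategy D is strictly dominated by C (I: 0>-3, III: 5>1, IV: 9>-1) and is removed.
Among the remaining strategies, none is strictly dominated by another pure strategy of the same player, so the elimination stops.
Surviving strategies — Row: {A, B, C}; Column: {I, III, IV}.

A, B, C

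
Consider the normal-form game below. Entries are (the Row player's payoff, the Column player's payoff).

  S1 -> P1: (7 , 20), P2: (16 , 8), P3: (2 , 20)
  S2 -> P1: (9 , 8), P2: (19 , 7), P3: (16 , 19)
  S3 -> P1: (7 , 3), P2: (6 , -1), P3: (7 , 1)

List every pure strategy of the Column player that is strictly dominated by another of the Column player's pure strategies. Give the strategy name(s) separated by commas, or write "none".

P2

P1 is not dominated — it holds its own against P2 at S1 (20>8); P3 at S1 (20=20).
P2 is strictly dominated by P1 (S1: 20>8, S2: 8>7, S3: 3>-1).
P3: no other strategy beats it everywhere (P1 at S1 (20=20); P2 at S1 (20>8)).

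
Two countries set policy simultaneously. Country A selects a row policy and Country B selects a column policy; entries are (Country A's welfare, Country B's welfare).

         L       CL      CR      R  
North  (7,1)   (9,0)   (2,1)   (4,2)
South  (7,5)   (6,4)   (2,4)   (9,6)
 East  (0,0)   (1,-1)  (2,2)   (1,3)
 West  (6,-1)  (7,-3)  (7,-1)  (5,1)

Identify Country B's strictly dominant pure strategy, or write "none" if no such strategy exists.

R vs L: North: 2>1, South: 6>5, East: 3>0, West: 1>-1.
R vs CL: North: 2>0, South: 6>4, East: 3>-1, West: 1>-3.
R vs CR: North: 2>1, South: 6>4, East: 3>2, West: 1>-1.
R strictly beats every other strategy against every opponent action, so it is strictly dominant.

R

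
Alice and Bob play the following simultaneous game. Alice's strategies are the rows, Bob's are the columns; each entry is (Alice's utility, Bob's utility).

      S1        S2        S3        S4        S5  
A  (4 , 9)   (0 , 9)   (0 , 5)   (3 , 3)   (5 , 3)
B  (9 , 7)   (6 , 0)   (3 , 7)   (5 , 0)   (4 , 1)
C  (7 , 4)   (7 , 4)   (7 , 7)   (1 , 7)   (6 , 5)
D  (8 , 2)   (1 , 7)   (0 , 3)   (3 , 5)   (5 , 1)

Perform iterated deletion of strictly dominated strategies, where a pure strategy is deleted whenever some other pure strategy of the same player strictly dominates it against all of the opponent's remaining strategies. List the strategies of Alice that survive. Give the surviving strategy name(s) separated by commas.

B, C

Column S5 is eliminated: S3 beats it against every remaining row (A: 5>3, B: 7>1, C: 7>5, D: 3>1).
Row A is eliminated: B beats it against every remaining column (S1: 9>4, S2: 6>0, S3: 3>0, S4: 5>3).
Alice's strategy D is strictly dominated by B (S1: 9>8, S2: 6>1, S3: 3>0, S4: 5>3) and is removed.
Column S2 is eliminated: S3 beats it against every remaining row (B: 7>0, C: 7>4).
Among the remaining strategies, none is strictly dominated by another pure strategy of the same player, so the elimination stops.
Surviving strategies — Alice: {B, C}; Bob: {S1, S3, S4}.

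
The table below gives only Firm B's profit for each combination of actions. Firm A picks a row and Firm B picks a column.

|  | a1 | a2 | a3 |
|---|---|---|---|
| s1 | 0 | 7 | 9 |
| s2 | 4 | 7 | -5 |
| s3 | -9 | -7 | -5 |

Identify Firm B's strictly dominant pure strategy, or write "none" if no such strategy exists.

none

a1 fails to dominate a2 at s1 (0<7).
a2 fails to dominate a3 at s1 (7<9).
a3 fails to dominate a1 at s2 (-5<4).
No single strategy dominates all the others.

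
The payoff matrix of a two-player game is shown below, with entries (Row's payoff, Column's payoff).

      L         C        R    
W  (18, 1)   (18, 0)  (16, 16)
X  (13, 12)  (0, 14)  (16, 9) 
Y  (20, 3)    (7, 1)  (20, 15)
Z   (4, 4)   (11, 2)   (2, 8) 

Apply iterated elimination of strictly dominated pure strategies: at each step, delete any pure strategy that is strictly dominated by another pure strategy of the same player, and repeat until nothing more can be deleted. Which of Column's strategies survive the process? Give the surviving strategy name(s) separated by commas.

R

Row X is eliminated: Y beats it against every remaining column (L: 20>13, C: 7>0, R: 20>16).
For Row, W strictly dominates Z on the remaining columns (L: 18>4, C: 18>11, R: 16>2); eliminate Z.
Column's strategy L is strictly dominated by R (W: 16>1, Y: 15>3) and is removed.
Column's strategy C is strictly dominated by R (W: 16>0, Y: 15>1) and is removed.
For Row, Y strictly dominates W on the remaining columns (R: 20>16); eliminate W.
Among the remaining strategies, none is strictly dominated by another pure strategy of the same player, so the elimination stops.
Surviving strategies — Row: {Y}; Column: {R}.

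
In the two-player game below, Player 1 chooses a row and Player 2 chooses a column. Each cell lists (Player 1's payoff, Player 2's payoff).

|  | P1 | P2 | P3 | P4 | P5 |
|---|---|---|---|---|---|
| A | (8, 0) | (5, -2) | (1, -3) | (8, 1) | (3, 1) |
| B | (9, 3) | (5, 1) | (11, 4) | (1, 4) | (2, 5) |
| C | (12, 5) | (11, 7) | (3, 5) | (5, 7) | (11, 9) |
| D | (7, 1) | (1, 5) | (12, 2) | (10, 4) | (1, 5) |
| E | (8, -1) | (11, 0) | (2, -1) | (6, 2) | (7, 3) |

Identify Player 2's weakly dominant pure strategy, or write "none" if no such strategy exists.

P5

P5 vs P1: A: 1>0, B: 5>3, C: 9>5, D: 5>1, E: 3>-1.
P5 vs P2: A: 1>-2, B: 5>1, C: 9>7, D: 5=5, E: 3>0.
P5 vs P3: A: 1>-3, B: 5>4, C: 9>5, D: 5>2, E: 3>-1.
P5 vs P4: A: 1=1, B: 5>4, C: 9>7, D: 5>4, E: 3>2.
P5 is at least as good as every other strategy against every opponent action, so it is weakly dominant.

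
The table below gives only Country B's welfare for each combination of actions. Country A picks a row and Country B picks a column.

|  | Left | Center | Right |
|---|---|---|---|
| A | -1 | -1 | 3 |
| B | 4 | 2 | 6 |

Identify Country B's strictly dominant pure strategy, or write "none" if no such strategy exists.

Right vs Left: A: 3>-1, B: 6>4.
Right vs Center: A: 3>-1, B: 6>2.
Right strictly beats every other strategy against every opponent action, so it is strictly dominant.

Right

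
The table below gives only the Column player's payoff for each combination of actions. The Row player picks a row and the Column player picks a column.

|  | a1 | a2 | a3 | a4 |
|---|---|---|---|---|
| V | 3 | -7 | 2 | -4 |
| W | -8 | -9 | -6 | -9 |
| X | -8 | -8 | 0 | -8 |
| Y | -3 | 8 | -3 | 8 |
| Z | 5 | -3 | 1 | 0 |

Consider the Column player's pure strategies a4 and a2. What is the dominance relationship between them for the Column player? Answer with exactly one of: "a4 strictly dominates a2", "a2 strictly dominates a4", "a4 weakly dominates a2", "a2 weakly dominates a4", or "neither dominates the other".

a4 weakly dominates a2

Compare a4 to a2 across each opponent action: V: -4>-7, W: -9=-9, X: -8=-8, Y: 8=8, Z: 0>-3.
a4 is at least as good everywhere and strictly better somewhere (tied only at W, X, Y), so a4 weakly but not strictly dominates a2.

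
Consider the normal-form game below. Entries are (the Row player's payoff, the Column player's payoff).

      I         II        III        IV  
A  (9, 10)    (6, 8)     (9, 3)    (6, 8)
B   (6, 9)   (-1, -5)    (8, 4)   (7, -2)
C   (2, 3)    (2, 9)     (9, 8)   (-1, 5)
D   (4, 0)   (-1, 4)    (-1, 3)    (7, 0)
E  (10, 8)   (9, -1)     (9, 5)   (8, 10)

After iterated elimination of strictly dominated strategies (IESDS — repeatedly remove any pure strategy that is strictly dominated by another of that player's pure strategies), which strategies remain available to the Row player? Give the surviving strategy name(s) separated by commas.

For the Row player, E strictly dominates B on the remaining columns (I: 10>6, II: 9>-1, III: 9>8, IV: 8>7); eliminate B.
Row D is eliminated: E beats it against every remaining column (I: 10>4, II: 9>-1, III: 9>-1, IV: 8>7).
Among the remaining strategies, none is strictly dominated by another pure strategy of the same player, so the elimination stops.
Surviving strategies — the Row player: {A, C, E}; the Column player: {I, II, III, IV}.

A, C, E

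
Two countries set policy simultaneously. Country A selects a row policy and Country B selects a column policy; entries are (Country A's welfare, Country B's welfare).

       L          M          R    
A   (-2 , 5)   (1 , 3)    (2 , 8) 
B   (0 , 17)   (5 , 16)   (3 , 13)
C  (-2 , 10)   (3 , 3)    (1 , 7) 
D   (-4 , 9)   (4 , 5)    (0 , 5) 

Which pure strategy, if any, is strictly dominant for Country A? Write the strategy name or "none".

B

B vs A: L: 0>-2, M: 5>1, R: 3>2.
B vs C: L: 0>-2, M: 5>3, R: 3>1.
B vs D: L: 0>-4, M: 5>4, R: 3>0.
B strictly beats every other strategy against every opponent action, so it is strictly dominant.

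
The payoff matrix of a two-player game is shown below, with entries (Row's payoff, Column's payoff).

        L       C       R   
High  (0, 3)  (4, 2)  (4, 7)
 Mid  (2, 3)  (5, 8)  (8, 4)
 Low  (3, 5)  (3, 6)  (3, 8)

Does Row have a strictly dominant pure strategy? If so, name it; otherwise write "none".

none

High fails to dominate Mid at L (0<2).
Mid fails to dominate Low at L (2<3).
Low fails to dominate High at C (3<4).
No single strategy dominates all the others.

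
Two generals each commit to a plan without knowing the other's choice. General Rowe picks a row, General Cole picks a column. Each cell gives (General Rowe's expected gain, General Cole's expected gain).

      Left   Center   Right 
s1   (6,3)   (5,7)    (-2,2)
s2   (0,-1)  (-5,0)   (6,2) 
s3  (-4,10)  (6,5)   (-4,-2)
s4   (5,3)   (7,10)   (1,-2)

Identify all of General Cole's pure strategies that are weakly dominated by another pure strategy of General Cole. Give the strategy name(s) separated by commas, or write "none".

none

Left: no other strategy beats it everywhere (Center at s3 (10>5); Right at s1 (3>2)).
Center is not dominated — it holds its own against Left at s1 (7>3); Right at s1 (7>2).
Nothing dominates Right: Left at s2 (2>-1); Center at s2 (2>0).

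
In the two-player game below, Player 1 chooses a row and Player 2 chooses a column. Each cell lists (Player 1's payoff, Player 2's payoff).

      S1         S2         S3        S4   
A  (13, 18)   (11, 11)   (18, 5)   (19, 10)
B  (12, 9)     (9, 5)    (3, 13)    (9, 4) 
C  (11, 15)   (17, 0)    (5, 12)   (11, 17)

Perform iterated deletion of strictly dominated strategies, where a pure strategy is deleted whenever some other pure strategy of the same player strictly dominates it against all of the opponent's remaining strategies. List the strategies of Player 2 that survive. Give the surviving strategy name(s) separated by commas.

For Player 1, A strictly dominates B on the remaining columns (S1: 13>12, S2: 11>9, S3: 18>3, S4: 19>9); eliminate B.
Column S2 is eliminated: S1 beats it against every remaining row (A: 18>11, C: 15>0).
For Player 1, A strictly dominates C on the remaining columns (S1: 13>11, S3: 18>5, S4: 19>11); eliminate C.
Column S3 is eliminated: S1 beats it against every remaining row (A: 18>5).
For Player 2, S1 strictly dominates S4 on the remaining rows (A: 18>10); eliminate S4.
Among the remaining strategies, none is strictly dominated by another pure strategy of the same player, so the elimination stops.
Surviving strategies — Player 1: {A}; Player 2: {S1}.

S1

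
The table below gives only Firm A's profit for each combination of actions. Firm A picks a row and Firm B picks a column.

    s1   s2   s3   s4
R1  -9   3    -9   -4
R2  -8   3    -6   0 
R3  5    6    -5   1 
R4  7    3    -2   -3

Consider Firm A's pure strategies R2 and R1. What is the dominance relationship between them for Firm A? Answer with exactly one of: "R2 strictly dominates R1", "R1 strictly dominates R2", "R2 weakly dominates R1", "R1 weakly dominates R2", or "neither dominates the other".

R2's payoffs vs R1's, by Firm B's action — s1: -8>-9, s2: 3=3, s3: -6>-9, s4: 0>-4.
R2 is at least as good everywhere and strictly better somewhere (tied only at s2), so R2 weakly but not strictly dominates R1.

R2 weakly dominates R1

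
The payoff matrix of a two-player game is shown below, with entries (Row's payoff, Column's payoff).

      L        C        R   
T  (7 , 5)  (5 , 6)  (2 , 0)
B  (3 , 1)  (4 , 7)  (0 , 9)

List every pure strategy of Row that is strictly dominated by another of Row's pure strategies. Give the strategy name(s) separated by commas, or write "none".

T: no other strategy beats it everywhere (B at L (7>3)).
B is strictly dominated by T (L: 7>3, C: 5>4, R: 2>0).

B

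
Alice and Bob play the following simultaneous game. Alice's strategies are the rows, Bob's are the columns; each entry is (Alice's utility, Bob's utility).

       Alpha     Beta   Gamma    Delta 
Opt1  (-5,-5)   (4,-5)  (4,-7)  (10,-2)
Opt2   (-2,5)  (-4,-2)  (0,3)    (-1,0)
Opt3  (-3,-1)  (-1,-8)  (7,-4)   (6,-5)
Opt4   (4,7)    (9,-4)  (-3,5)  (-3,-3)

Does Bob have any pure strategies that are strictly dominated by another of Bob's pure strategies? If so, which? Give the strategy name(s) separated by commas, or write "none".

Nothing dominates Alpha: Beta at Opt1 (-5=-5); Gamma at Opt1 (-5>-7); Delta at Opt2 (5>0).
Beta is strictly dominated by Delta (Opt1: -2>-5, Opt2: 0>-2, Opt3: -5>-8, Opt4: -3>-4).
Alpha strictly dominates Gamma — Opt1: -5>-7, Opt2: 5>3, Opt3: -1>-4, Opt4: 7>5.
Delta is not dominated — it holds its own against Alpha at Opt1 (-2>-5); Beta at Opt1 (-2>-5); Gamma at Opt1 (-2>-7).

Beta, Gamma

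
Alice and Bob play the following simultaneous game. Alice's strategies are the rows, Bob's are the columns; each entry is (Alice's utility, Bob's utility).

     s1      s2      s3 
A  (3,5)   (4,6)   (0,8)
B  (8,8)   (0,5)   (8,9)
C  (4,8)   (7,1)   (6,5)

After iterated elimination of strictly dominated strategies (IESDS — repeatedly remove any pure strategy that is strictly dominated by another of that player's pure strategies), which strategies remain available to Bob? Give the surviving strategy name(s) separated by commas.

s3

Alice's strategy A is strictly dominated by C (s1: 4>3, s2: 7>4, s3: 6>0) and is removed.
Bob's strategy s2 is strictly dominated by s1 (B: 8>5, C: 8>1) and is removed.
Row C is eliminated: B beats it against every remaining column (s1: 8>4, s3: 8>6).
Bob's strategy s1 is strictly dominated by s3 (B: 9>8) and is removed.
Among the remaining strategies, none is strictly dominated by another pure strategy of the same player, so the elimination stops.
Surviving strategies — Alice: {B}; Bob: {s3}.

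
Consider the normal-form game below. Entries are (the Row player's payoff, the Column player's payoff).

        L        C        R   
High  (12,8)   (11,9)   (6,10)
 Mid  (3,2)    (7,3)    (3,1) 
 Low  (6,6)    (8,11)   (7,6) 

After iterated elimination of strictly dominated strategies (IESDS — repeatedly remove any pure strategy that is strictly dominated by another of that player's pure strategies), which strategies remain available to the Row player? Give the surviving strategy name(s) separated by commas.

High, Low

For the Row player, High strictly dominates Mid on the remaining columns (L: 12>3, C: 11>7, R: 6>3); eliminate Mid.
The Column player's strategy L is strictly dominated by C (High: 9>8, Low: 11>6) and is removed.
Among the remaining strategies, none is strictly dominated by another pure strategy of the same player, so the elimination stops.
Surviving strategies — the Row player: {High, Low}; the Column player: {C, R}.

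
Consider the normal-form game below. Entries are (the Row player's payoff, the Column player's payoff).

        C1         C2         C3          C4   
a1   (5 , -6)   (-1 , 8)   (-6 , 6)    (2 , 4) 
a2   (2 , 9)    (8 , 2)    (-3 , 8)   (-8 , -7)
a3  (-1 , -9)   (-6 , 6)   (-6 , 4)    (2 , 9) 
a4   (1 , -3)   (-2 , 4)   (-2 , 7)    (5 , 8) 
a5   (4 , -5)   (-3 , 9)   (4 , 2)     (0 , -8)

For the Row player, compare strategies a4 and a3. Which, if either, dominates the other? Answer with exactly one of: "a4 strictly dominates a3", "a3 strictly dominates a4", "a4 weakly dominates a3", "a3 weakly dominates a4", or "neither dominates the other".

a4 strictly dominates a3

a4's payoffs vs a3's, by the Column player's action — C1: 1>-1, C2: -2>-6, C3: -2>-6, C4: 5>2.
a4 gives a strictly higher payoff against every action of the Column player, so a4 strictly dominates a3.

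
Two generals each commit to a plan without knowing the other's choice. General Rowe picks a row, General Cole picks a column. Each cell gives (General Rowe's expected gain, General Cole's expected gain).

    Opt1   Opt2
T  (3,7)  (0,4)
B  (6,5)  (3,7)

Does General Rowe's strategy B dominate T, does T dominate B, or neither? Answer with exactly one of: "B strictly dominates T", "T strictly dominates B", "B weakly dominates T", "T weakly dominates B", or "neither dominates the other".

B's payoffs vs T's, by General Cole's action — Opt1: 6>3, Opt2: 3>0.
B gives a strictly higher payoff against every action of General Cole, so B strictly dominates T.

B strictly dominates T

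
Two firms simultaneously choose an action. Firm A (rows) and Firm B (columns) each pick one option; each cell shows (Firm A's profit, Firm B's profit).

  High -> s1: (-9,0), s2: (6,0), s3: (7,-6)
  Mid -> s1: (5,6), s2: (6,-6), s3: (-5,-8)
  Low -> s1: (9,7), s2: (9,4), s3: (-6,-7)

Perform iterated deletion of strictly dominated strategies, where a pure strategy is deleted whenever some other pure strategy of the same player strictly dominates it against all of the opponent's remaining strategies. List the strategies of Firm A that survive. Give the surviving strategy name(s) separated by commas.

Firm B's strategy s3 is strictly dominated by s1 (High: 0>-6, Mid: 6>-8, Low: 7>-7) and is removed.
Row High is eliminated: Low beats it against every remaining column (s1: 9>-9, s2: 9>6).
Row Mid is eliminated: Low beats it against every remaining column (s1: 9>5, s2: 9>6).
Column s2 is eliminated: s1 beats it against every remaining row (Low: 7>4).
Among the remaining strategies, none is strictly dominated by another pure strategy of the same player, so the elimination stops.
Surviving strategies — Firm A: {Low}; Firm B: {s1}.

Low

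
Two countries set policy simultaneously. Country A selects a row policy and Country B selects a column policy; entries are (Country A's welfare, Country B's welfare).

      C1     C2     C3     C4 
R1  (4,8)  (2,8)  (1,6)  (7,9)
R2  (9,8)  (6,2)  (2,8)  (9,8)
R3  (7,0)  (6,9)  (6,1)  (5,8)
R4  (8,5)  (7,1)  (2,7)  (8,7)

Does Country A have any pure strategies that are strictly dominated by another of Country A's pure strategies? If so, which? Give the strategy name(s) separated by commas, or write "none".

R1 is strictly dominated by R2 (C1: 9>4, C2: 6>2, C3: 2>1, C4: 9>7).
R2: no other strategy beats it everywhere (R1 at C1 (9>4); R3 at C1 (9>7); R4 at C1 (9>8)).
R3: no other strategy beats it everywhere (R1 at C1 (7>4); R2 at C2 (6=6); R4 at C3 (6>2)).
R4: no other strategy beats it everywhere (R1 at C1 (8>4); R2 at C2 (7>6); R3 at C1 (8>7)).

R1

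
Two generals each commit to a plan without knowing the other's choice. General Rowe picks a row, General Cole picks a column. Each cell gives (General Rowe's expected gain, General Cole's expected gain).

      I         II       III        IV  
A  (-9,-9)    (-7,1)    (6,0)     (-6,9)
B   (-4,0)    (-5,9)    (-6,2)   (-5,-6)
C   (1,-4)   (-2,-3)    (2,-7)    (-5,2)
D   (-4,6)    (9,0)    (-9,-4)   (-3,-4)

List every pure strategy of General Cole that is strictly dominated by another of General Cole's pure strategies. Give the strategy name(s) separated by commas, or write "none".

I is not dominated — it holds its own against II at D (6>0); III at C (-4>-7); IV at B (0>-6).
Nothing dominates II: I at A (1>-9); III at A (1>0); IV at B (9>-6).
II strictly dominates III — A: 1>0, B: 9>2, C: -3>-7, D: 0>-4.
IV: no other strategy beats it everywhere (I at A (9>-9); II at A (9>1); III at A (9>0)).

III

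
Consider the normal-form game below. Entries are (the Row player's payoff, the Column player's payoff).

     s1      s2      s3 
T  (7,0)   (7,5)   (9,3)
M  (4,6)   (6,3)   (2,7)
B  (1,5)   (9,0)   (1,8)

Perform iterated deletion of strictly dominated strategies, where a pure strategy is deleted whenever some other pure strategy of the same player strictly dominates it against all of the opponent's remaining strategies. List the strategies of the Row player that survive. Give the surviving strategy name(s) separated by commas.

T, B

The Row player's strategy M is strictly dominated by T (s1: 7>4, s2: 7>6, s3: 9>2) and is removed.
Column s1 is eliminated: s3 beats it against every remaining row (T: 3>0, B: 8>5).
Among the remaining strategies, none is strictly dominated by another pure strategy of the same player, so the elimination stops.
Surviving strategies — the Row player: {T, B}; the Column player: {s2, s3}.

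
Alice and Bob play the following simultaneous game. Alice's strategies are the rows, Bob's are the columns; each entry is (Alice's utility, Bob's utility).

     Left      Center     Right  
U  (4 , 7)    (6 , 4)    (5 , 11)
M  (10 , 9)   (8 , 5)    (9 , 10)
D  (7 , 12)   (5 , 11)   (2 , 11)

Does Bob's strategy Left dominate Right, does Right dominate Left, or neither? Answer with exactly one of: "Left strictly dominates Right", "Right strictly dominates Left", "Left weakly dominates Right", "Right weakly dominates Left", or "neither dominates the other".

neither dominates the other

Compare Left to Right across each opponent action: U: 7<11, M: 9<10, D: 12>11.
Left does better at D but worse at U, M; neither strategy dominates the other.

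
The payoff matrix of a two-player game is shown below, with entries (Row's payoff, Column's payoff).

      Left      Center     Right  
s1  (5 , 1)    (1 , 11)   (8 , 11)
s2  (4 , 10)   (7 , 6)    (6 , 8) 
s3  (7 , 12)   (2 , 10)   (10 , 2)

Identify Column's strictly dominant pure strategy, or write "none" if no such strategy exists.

none

Left fails to dominate Center at s1 (1<11).
Center fails to dominate Left at s2 (6<10).
Right fails to dominate Left at s2 (8<10).
No single strategy dominates all the others.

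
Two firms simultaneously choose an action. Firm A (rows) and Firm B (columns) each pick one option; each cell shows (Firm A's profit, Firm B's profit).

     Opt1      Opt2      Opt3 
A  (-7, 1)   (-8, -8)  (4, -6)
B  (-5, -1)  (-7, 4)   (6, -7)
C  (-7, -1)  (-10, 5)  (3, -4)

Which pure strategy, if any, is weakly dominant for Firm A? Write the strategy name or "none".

B vs A: Opt1: -5>-7, Opt2: -7>-8, Opt3: 6>4.
B vs C: Opt1: -5>-7, Opt2: -7>-10, Opt3: 6>3.
B is at least as good as every other strategy against every opponent action, so it is weakly dominant.

B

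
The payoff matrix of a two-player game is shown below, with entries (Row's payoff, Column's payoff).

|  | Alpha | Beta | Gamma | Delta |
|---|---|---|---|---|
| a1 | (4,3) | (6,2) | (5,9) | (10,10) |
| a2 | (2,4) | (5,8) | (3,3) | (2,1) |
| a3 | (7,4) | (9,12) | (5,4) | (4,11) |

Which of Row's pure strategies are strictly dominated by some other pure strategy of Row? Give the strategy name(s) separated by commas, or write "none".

a2

a1: no other strategy beats it everywhere (a2 at Alpha (4>2); a3 at Gamma (5=5)).
a2: dominated, since a1 does at least as well everywhere (Alpha: 4>2, Beta: 6>5, Gamma: 5>3, Delta: 10>2).
a3: no other strategy beats it everywhere (a1 at Alpha (7>4); a2 at Alpha (7>2)).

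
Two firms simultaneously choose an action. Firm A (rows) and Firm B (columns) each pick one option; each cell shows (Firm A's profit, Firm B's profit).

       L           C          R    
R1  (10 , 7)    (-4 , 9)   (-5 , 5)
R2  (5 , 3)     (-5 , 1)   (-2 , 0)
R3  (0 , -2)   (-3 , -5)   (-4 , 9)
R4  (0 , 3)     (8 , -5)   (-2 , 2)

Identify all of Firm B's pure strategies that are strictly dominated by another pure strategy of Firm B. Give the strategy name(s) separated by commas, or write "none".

none

L: no other strategy beats it everywhere (C at R2 (3>1); R at R1 (7>5)).
C: no other strategy beats it everywhere (L at R1 (9>7); R at R1 (9>5)).
R: no other strategy beats it everywhere (L at R3 (9>-2); C at R3 (9>-5)).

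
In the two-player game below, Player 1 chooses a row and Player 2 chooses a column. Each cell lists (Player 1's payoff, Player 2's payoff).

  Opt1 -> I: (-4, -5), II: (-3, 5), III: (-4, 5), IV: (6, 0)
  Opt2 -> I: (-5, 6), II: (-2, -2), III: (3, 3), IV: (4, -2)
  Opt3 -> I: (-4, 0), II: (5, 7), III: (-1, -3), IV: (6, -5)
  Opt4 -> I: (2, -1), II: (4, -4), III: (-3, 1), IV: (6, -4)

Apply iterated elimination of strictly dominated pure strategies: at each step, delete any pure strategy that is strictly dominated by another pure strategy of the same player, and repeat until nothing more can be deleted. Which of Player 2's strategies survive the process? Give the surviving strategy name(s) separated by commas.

Column IV is eliminated: III beats it against every remaining row (Opt1: 5>0, Opt2: 3>-2, Opt3: -3>-5, Opt4: 1>-4).
Player 1's strategy Opt1 is strictly dominated by Opt4 (I: 2>-4, II: 4>-3, III: -3>-4) and is removed.
Among the remaining strategies, none is strictly dominated by another pure strategy of the same player, so the elimination stops.
Surviving strategies — Player 1: {Opt2, Opt3, Opt4}; Player 2: {I, II, III}.

I, II, III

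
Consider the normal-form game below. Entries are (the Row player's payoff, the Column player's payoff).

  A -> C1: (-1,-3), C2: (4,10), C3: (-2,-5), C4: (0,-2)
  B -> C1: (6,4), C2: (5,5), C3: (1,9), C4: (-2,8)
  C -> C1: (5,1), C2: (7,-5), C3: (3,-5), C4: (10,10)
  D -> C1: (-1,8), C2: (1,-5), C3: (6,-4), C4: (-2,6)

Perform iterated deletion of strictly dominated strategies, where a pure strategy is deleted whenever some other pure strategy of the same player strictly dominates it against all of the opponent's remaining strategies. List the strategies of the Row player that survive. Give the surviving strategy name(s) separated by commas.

Row A is eliminated: C beats it against every remaining column (C1: 5>-1, C2: 7>4, C3: 3>-2, C4: 10>0).
Column C2 is eliminated: C4 beats it against every remaining row (B: 8>5, C: 10>-5, D: 6>-5).
Among the remaining strategies, none is strictly dominated by another pure strategy of the same player, so the elimination stops.
Surviving strategies — the Row player: {B, C, D}; the Column player: {C1, C3, C4}.

B, C, D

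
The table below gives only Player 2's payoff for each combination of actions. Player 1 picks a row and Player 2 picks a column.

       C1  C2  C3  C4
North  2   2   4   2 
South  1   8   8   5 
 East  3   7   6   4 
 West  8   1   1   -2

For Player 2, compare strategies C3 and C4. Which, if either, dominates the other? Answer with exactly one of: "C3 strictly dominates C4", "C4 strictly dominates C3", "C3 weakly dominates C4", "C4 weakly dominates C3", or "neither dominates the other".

C3's payoffs vs C4's, by Player 1's action — North: 4>2, South: 8>5, East: 6>4, West: 1>-2.
Every comparison favours C3, so C3 strictly dominates C4.

C3 strictly dominates C4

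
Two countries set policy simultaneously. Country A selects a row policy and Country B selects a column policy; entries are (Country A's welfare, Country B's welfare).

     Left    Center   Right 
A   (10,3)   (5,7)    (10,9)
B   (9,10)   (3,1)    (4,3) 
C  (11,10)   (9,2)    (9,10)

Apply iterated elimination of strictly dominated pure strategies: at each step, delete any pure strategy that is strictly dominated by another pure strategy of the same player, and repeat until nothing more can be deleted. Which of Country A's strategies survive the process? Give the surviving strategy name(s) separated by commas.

For Country A, A strictly dominates B on the remaining columns (Left: 10>9, Center: 5>3, Right: 10>4); eliminate B.
Country B's strategy Center is strictly dominated by Right (A: 9>7, C: 10>2) and is removed.
Among the remaining strategies, none is strictly dominated by another pure strategy of the same player, so the elimination stops.
Surviving strategies — Country A: {A, C}; Country B: {Left, Right}.

A, C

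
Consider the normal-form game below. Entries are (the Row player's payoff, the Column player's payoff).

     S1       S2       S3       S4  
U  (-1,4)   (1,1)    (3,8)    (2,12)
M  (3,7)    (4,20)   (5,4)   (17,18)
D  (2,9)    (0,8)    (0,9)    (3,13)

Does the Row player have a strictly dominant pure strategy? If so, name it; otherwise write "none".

M

M vs U: S1: 3>-1, S2: 4>1, S3: 5>3, S4: 17>2.
M vs D: S1: 3>2, S2: 4>0, S3: 5>0, S4: 17>3.
M strictly beats every other strategy against every opponent action, so it is strictly dominant.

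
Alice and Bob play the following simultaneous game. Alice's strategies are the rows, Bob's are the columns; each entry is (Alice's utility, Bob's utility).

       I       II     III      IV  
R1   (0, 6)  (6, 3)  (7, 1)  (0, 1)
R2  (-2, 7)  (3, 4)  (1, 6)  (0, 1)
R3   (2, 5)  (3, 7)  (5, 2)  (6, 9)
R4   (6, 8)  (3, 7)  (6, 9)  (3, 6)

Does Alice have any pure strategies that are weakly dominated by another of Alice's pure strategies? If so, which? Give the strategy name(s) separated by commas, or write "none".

R1: no other strategy beats it everywhere (R2 at I (0>-2); R3 at II (6>3); R4 at II (6>3)).
R2 is weakly dominated by R1 (I: 0>-2, II: 6>3, III: 7>1, IV: 0=0).
Nothing dominates R3: R1 at I (2>0); R2 at I (2>-2); R4 at IV (6>3).
R4: no other strategy beats it everywhere (R1 at I (6>0); R2 at I (6>-2); R3 at I (6>2)).

R2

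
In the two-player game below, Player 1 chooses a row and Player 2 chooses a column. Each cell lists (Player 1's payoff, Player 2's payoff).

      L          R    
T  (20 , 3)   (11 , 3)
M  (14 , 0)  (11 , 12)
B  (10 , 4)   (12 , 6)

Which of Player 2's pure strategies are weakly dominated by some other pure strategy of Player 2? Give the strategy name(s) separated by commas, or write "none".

L

L is weakly dominated by R (T: 3=3, M: 12>0, B: 6>4).
R: no other strategy beats it everywhere (L at M (12>0)).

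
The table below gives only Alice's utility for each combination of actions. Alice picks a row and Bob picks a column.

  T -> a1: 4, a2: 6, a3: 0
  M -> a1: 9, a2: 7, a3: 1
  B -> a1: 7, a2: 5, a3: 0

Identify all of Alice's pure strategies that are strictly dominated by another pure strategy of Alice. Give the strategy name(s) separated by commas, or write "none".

M strictly dominates T — a1: 9>4, a2: 7>6, a3: 1>0.
Nothing dominates M: T at a1 (9>4); B at a1 (9>7).
B: dominated, since M does at least as well everywhere (a1: 9>7, a2: 7>5, a3: 1>0).

T, B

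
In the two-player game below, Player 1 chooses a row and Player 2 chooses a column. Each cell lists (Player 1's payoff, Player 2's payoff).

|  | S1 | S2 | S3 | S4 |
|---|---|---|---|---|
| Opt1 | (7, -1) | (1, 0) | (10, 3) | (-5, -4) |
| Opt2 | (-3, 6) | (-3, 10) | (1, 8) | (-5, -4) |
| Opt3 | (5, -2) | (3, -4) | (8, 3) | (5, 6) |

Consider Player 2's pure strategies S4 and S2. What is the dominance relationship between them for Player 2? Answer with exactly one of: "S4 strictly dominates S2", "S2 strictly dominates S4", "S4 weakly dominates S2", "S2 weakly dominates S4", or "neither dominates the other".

S4's payoffs vs S2's, by Player 1's action — Opt1: -4<0, Opt2: -4<10, Opt3: 6>-4.
S4 does better at Opt3 but worse at Opt1, Opt2; neither strategy dominates the other.

neither dominates the other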